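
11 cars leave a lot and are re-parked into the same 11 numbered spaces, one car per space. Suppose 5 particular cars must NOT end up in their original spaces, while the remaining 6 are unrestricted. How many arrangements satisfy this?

25022880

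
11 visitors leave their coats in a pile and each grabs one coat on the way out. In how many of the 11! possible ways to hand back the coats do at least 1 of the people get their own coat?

25232230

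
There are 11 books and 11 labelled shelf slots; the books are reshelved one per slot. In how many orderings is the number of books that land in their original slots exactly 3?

2447445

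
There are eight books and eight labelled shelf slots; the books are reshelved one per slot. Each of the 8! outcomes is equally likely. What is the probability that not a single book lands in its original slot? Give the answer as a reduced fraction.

2119/5760

Favorable outcomes: !8 = 14833.
Total outcomes: 8! = 40320.
Probability = 14833/40320 = 2119/5760.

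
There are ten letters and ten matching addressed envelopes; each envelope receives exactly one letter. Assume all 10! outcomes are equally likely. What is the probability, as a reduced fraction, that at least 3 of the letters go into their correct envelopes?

Favorable outcomes: Σ_{i≥3} C(10,i)·!(10-i) = 120·1854 + 210·265 + 252·44 + 210·9 + 120·2 + 45·1 + 10·0 + 1·1 = 291394.
Total outcomes: 10! = 3628800.
Probability = 291394/3628800 = 145697/1814400.

145697/1814400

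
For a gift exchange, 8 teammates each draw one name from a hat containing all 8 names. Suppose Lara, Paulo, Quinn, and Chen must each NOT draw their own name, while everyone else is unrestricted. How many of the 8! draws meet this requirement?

24024

Inclusion-exclusion on the 4 forbidden self-matches:
Σ_{j=0}^{4} (-1)^j C(4,j)(8-j)!
= C(4,0)·8! - C(4,1)·7! + C(4,2)·6! - C(4,3)·5! + C(4,4)·4!
= 40320 - 20160 + 4320 - 480 + 24
= 24024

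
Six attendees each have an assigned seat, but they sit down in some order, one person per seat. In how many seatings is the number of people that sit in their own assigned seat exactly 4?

15

Pick the 4 fixed positions: C(6,4) = 15 ways.
The other 2 form a derangement: !2 = 1.
Total: 15 × 1 = 15.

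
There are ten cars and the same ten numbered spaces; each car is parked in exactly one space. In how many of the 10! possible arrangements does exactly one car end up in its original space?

Choose which one of the 10 is fixed: C(10,1) = 10.
The remaining 9 must be deranged: !9 = 133496.
Total: 10 × 133496 = 1334960.

1334960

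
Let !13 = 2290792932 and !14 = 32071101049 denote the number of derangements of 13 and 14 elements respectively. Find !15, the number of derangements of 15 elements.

481066515734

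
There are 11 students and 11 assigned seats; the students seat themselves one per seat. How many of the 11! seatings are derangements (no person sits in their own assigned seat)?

14684570

The number of derangements of 11 is !11 = Σ_{k=0}^{11} (-1)^k·11!/k!
= 11! - 11!/1! + 11!/2! - 11!/3! + 11!/4! - 11!/5! + 11!/6! - 11!/7! + 11!/8! - 11!/9! + 11!/10! - 11!/11!
= 39916800 - 39916800 + 19958400 - 6652800 + 1663200 - 332640 + 55440 - 7920 + 990 - 110 + 11 - 1
= 14684570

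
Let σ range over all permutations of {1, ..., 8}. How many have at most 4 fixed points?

40179

Sum C(8,i)·!(8-i) for i = 0..4:
  i=0: C(8,0)·!8 = 1·14833 = 14833
  i=1: C(8,1)·!7 = 8·1854 = 14832
  i=2: C(8,2)·!6 = 28·265 = 7420
  i=3: C(8,3)·!5 = 56·44 = 2464
  i=4: C(8,4)·!4 = 70·9 = 630
Total = 40179.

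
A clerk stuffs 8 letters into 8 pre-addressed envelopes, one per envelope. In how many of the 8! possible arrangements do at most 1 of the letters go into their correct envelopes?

29665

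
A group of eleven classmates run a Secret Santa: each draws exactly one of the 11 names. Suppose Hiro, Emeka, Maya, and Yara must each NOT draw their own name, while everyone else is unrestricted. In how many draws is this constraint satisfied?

Inclusion-exclusion on the 4 forbidden self-matches:
Σ_{j=0}^{4} (-1)^j C(4,j)(11-j)!
= C(4,0)·11! - C(4,1)·10! + C(4,2)·9! - C(4,3)·8! + C(4,4)·7!
= 39916800 - 14515200 + 2177280 - 161280 + 5040
= 27422640

27422640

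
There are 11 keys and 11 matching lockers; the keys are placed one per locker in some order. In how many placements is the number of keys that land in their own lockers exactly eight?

Choose which 8 of the 11 are fixed: C(11,8) = 165.
The remaining 3 must be deranged: !3 = 2.
Total: 165 × 2 = 330.

330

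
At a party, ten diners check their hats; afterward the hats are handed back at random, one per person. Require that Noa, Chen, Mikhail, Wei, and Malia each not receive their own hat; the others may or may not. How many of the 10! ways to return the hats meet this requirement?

2170680

Let A_j be the event that the j-th constrained one is fixed. By inclusion-exclusion over the 5 events:
Σ_{j=0}^{5} (-1)^j C(5,j)(10-j)!
= C(5,0)·10! - C(5,1)·9! + C(5,2)·8! - C(5,3)·7! + C(5,4)·6! - C(5,5)·5!
= 3628800 - 1814400 + 403200 - 50400 + 3600 - 120
= 2170680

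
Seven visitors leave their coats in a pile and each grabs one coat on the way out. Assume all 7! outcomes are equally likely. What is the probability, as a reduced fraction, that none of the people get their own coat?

103/280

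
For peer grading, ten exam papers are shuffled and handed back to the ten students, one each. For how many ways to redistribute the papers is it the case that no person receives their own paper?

1334961

The subfactorial !10 = [10!/e] (nearest integer).
10! = 3628800, and 3628800/e ≈ 1334960.92, so !10 = 1334961.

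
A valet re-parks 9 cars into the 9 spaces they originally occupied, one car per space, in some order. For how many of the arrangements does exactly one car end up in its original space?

133497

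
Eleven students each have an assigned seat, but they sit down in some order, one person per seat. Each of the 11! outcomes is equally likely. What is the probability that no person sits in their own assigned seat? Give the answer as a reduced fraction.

Favorable outcomes: !11 = 14684570.
Total outcomes: 11! = 39916800.
Probability = 14684570/39916800 = 1468457/3991680.

1468457/3991680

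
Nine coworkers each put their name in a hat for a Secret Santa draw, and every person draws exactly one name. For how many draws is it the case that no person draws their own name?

133496

By inclusion-exclusion, !9 = Σ (-1)^k · 9!/k! for k=0..9
= 9! - 9!/1! + 9!/2! - 9!/3! + 9!/4! - 9!/5! + 9!/6! - 9!/7! + 9!/8! - 9!/9!
= 362880 - 362880 + 181440 - 60480 + 15120 - 3024 + 504 - 72 + 9 - 1
= 133496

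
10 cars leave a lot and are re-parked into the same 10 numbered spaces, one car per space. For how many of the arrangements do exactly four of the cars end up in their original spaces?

55650

Choose which 4 of the 10 are fixed: C(10,4) = 210.
The other 6 form a derangement: !6 = 265.
Total: 210 × 265 = 55650.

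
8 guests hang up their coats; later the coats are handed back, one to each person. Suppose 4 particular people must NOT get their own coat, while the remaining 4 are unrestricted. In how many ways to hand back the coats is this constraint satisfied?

24024

Let A_j be the event that the j-th constrained one is fixed. By inclusion-exclusion over the 4 events:
Σ_{j=0}^{4} (-1)^j C(4,j)(8-j)!
= C(4,0)·8! - C(4,1)·7! + C(4,2)·6! - C(4,3)·5! + C(4,4)·4!
= 40320 - 20160 + 4320 - 480 + 24
= 24024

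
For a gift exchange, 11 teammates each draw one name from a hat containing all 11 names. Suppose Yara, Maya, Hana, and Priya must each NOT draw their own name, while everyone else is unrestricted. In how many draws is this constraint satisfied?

27422640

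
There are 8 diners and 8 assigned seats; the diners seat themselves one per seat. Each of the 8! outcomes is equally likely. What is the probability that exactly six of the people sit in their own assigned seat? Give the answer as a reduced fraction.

Favorable outcomes: C(8,6)·!2 = 28·1 = 28.
Total outcomes: 8! = 40320.
Probability = 28/40320 = 1/1440.

1/1440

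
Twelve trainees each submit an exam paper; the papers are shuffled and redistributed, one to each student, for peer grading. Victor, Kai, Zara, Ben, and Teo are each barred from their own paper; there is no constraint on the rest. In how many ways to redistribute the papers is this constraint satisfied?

312273360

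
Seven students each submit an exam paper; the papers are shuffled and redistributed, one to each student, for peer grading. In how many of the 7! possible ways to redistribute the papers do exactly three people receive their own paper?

Choose which 3 of the 7 are fixed: C(7,3) = 35.
The remaining 4 must be deranged: !4 = 9.
Total: 35 × 9 = 315.

315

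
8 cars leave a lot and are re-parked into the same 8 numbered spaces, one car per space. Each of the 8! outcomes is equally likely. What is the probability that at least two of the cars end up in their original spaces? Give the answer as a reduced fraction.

2131/8064

Favorable outcomes: Σ_{i≥2} C(8,i)·!(8-i) = 28·265 + 56·44 + 70·9 + 56·2 + 28·1 + 8·0 + 1·1 = 10655.
Total outcomes: 8! = 40320.
Probability = 10655/40320 = 2131/8064.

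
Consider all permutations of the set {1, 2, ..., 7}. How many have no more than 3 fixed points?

Sum C(7,i)·!(7-i) for i = 0..3:
  i=0: C(7,0)·!7 = 1·1854 = 1854
  i=1: C(7,1)·!6 = 7·265 = 1855
  i=2: C(7,2)·!5 = 21·44 = 924
  i=3: C(7,3)·!4 = 35·9 = 315
Total = 4948.

4948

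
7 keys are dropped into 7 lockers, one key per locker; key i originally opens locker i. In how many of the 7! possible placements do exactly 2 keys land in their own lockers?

Pick the 2 fixed positions: C(7,2) = 21 ways.
The other 5 form a derangement: !5 = 44.
Total: 21 × 44 = 924.

924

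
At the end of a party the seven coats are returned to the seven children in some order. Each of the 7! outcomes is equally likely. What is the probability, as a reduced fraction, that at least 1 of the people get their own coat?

177/280

Favorable outcomes: Σ_{i≥1} C(7,i)·!(7-i) = 7·265 + 21·44 + 35·9 + 35·2 + 21·1 + 7·0 + 1·1 = 3186.
Total outcomes: 7! = 5040.
Probability = 3186/5040 = 177/280.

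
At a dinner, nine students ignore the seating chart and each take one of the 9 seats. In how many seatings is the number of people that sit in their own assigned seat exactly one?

133497

Pick the single fixed position: C(9,1) = 9 ways.
The other 8 form a derangement: !8 = 14833.
Total: 9 × 14833 = 133497.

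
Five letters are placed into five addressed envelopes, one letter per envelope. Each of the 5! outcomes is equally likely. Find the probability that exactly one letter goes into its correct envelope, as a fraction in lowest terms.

Favorable outcomes: C(5,1)·!4 = 5·9 = 45.
Total outcomes: 5! = 120.
Probability = 45/120 = 3/8.

3/8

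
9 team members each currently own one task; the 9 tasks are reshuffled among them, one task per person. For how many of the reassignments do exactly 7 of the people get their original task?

Choose which 7 of the 9 are fixed: C(9,7) = 36.
The remaining 2 must be deranged: !2 = 1.
Total: 36 × 1 = 36.

36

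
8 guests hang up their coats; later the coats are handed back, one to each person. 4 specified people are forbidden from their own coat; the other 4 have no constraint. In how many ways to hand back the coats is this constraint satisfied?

24024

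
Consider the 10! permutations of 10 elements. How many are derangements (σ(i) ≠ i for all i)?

1334961

!10 is the nearest integer to 10!/e.
10! = 3628800, and 3628800/e ≈ 1334960.92, so !10 = 1334961.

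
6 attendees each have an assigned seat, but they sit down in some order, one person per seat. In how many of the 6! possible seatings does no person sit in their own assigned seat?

The number of derangements of 6 is !6 = Σ_{k=0}^{6} (-1)^k·6!/k!
= 6! - 6!/1! + 6!/2! - 6!/3! + 6!/4! - 6!/5! + 6!/6!
= 720 - 720 + 360 - 120 + 30 - 6 + 1
= 265

265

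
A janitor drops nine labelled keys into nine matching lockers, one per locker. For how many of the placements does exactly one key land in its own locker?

133497

Choose which one of the 9 is fixed: C(9,1) = 9.
The other 8 form a derangement: !8 = 14833.
Total: 9 × 14833 = 133497.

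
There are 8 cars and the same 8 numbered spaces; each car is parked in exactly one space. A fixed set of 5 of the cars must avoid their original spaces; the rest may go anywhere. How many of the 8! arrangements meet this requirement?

Let A_j be the event that the j-th constrained one is fixed. By inclusion-exclusion over the 5 events:
Σ_{j=0}^{5} (-1)^j C(5,j)(8-j)!
= C(5,0)·8! - C(5,1)·7! + C(5,2)·6! - C(5,3)·5! + C(5,4)·4! - C(5,5)·3!
= 40320 - 25200 + 7200 - 1200 + 120 - 6
= 21234

21234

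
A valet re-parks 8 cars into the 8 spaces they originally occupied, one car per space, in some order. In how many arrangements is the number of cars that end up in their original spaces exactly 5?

112

Choose which 5 of the 8 are fixed: C(8,5) = 56.
The other 3 form a derangement: !3 = 2.
Total: 56 × 2 = 112.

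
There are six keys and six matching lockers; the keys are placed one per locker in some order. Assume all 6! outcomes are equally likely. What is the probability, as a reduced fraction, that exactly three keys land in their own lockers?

Favorable outcomes: C(6,3)·!3 = 20·2 = 40.
Total outcomes: 6! = 720.
Probability = 40/720 = 1/18.

1/18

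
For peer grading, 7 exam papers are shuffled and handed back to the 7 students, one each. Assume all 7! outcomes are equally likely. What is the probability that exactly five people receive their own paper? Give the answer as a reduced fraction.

Favorable outcomes: C(7,5)·!2 = 21·1 = 21.
Total outcomes: 7! = 5040.
Probability = 21/5040 = 1/240.

1/240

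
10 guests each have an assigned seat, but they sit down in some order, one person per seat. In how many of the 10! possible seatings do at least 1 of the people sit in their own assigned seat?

Sum C(10,i)·!(10-i) for i = 1..10:
  i=1: C(10,1)·!9 = 10·133496 = 1334960
  i=2: C(10,2)·!8 = 45·14833 = 667485
  i=3: C(10,3)·!7 = 120·1854 = 222480
  i=4: C(10,4)·!6 = 210·265 = 55650
  i=5: C(10,5)·!5 = 252·44 = 11088
  i=6: C(10,6)·!4 = 210·9 = 1890
  i=7: C(10,7)·!3 = 120·2 = 240
  i=8: C(10,8)·!2 = 45·1 = 45
  i=9: C(10,9)·!1 = 10·0 = 0
  i=10: C(10,10)·!0 = 1·1 = 1
Total = 2293839.

2293839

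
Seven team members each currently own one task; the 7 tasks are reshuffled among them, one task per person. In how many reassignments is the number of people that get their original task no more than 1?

3709

# with exactly i fixed is C(7,i)·!(7-i); sum over i=0..1:
  i=0: C(7,0)·!7 = 1·1854 = 1854
  i=1: C(7,1)·!6 = 7·265 = 1855
Total = 3709.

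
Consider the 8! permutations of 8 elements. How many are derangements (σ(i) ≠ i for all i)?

14833

!8 = 8! · Σ_{k=0}^{8} (-1)^k/k!
= 8! - 8!/1! + 8!/2! - 8!/3! + 8!/4! - 8!/5! + 8!/6! - 8!/7! + 8!/8!
= 40320 - 40320 + 20160 - 6720 + 1680 - 336 + 56 - 8 + 1
= 14833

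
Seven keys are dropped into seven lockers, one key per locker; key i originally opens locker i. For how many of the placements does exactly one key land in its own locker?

1855

Choose which one of the 7 is fixed: C(7,1) = 7.
The remaining 6 must be deranged: !6 = 265.
Total: 7 × 265 = 1855.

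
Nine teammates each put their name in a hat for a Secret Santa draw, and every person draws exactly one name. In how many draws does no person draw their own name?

The subfactorial !9 = [9!/e] (nearest integer).
9! = 362880, and 362880/e ≈ 133496.09, so !9 = 133496.

133496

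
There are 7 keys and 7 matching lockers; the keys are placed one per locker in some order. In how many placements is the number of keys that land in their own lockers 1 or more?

Sum C(7,i)·!(7-i) for i = 1..7:
  i=1: C(7,1)·!6 = 7·265 = 1855
  i=2: C(7,2)·!5 = 21·44 = 924
  i=3: C(7,3)·!4 = 35·9 = 315
  i=4: C(7,4)·!3 = 35·2 = 70
  i=5: C(7,5)·!2 = 21·1 = 21
  i=6: C(7,6)·!1 = 7·0 = 0
  i=7: C(7,7)·!0 = 1·1 = 1
Total = 3186.

3186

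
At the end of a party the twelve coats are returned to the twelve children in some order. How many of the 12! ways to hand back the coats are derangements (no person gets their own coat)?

By inclusion-exclusion, !12 = Σ (-1)^k · 12!/k! for k=0..12
= 12! - 12!/1! + 12!/2! - 12!/3! + 12!/4! - 12!/5! + 12!/6! - 12!/7! + 12!/8! - 12!/9! + 12!/10! - 12!/11! + 12!/12!
= 479001600 - 479001600 + 239500800 - 79833600 + 19958400 - 3991680 + 665280 - 95040 + 11880 - 1320 + 132 - 12 + 1
= 176214841

176214841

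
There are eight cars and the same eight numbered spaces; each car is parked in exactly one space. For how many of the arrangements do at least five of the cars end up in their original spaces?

141

# with exactly i fixed is C(8,i)·!(8-i); sum over i=5..8:
  i=5: C(8,5)·!3 = 56·2 = 112
  i=6: C(8,6)·!2 = 28·1 = 28
  i=7: C(8,7)·!1 = 8·0 = 0
  i=8: C(8,8)·!0 = 1·1 = 1
Total = 141.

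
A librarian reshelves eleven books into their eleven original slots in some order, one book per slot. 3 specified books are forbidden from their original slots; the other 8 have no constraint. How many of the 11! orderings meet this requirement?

30078720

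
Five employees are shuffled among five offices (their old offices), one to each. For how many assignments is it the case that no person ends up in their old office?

!5 is the nearest integer to 5!/e.
5! = 120, and 120/e ≈ 44.15, so !5 = 44.

44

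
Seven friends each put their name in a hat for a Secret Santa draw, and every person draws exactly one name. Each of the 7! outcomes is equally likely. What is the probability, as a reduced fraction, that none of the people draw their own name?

Favorable outcomes: !7 = 1854.
Total outcomes: 7! = 5040.
Probability = 1854/5040 = 103/280.

103/280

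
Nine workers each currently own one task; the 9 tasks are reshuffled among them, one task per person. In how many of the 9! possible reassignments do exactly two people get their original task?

66744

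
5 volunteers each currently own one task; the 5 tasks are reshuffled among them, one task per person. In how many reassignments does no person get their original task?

44

The number of derangements of 5 is !5 = Σ_{k=0}^{5} (-1)^k·5!/k!
= 5! - 5!/1! + 5!/2! - 5!/3! + 5!/4! - 5!/5!
= 120 - 120 + 60 - 20 + 5 - 1
= 44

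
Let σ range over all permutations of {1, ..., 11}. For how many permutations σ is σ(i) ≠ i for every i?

14684570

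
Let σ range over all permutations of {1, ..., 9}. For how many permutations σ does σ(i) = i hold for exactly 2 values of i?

66744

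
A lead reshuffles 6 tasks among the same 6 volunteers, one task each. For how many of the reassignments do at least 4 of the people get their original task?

16

Sum C(6,i)·!(6-i) for i = 4..6:
  i=4: C(6,4)·!2 = 15·1 = 15
  i=5: C(6,5)·!1 = 6·0 = 0
  i=6: C(6,6)·!0 = 1·1 = 1
Total = 16.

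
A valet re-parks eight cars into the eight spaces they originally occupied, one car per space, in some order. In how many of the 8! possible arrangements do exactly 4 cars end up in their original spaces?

Choose which 4 of the 8 are fixed: C(8,4) = 70.
The remaining 4 must be deranged: !4 = 9.
Total: 70 × 9 = 630.

630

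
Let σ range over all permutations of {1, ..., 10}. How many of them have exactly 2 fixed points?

667485

Choose which 2 of the 10 are fixed: C(10,2) = 45.
The other 8 form a derangement: !8 = 14833.
Total: 45 × 14833 = 667485.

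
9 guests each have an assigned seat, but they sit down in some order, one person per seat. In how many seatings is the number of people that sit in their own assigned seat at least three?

29143

# with exactly i fixed is C(9,i)·!(9-i); sum over i=3..9:
  i=3: C(9,3)·!6 = 84·265 = 22260
  i=4: C(9,4)·!5 = 126·44 = 5544
  i=5: C(9,5)·!4 = 126·9 = 1134
  i=6: C(9,6)·!3 = 84·2 = 168
  i=7: C(9,7)·!2 = 36·1 = 36
  i=8: C(9,8)·!1 = 9·0 = 0
  i=9: C(9,9)·!0 = 1·1 = 1
Total = 29143.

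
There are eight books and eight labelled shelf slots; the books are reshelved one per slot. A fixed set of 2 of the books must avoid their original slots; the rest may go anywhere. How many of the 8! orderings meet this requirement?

30960

Inclusion-exclusion on the 2 forbidden self-matches:
Σ_{j=0}^{2} (-1)^j C(2,j)(8-j)!
= C(2,0)·8! - C(2,1)·7! + C(2,2)·6!
= 40320 - 10080 + 720
= 30960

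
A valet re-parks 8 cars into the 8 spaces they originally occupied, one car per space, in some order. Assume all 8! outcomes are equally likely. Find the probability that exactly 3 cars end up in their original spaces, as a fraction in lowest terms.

Favorable outcomes: C(8,3)·!5 = 56·44 = 2464.
Total outcomes: 8! = 40320.
Probability = 2464/40320 = 11/180.

11/180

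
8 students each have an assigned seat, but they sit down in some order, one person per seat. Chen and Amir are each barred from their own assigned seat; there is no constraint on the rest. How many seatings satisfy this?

Inclusion-exclusion on the 2 forbidden self-matches:
Σ_{j=0}^{2} (-1)^j C(2,j)(8-j)!
= C(2,0)·8! - C(2,1)·7! + C(2,2)·6!
= 40320 - 10080 + 720
= 30960

30960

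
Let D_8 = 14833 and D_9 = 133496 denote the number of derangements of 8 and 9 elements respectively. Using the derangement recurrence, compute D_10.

D_10 = (10-1)·(D_9 + D_8) = 9·(133496 + 14833) = 9·148329 = 1334961.

1334961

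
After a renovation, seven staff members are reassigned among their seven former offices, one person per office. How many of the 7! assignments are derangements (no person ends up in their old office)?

Recurrence: !7 = 7·!6 + (-1)^7.
!7 = 7·265 - 1 = 1854

1854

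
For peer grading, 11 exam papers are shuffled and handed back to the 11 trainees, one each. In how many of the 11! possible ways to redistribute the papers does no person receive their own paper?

14684570

The subfactorial !11 = [11!/e] (nearest integer).
11! = 39916800, and 39916800/e ≈ 14684570.08, so !11 = 14684570.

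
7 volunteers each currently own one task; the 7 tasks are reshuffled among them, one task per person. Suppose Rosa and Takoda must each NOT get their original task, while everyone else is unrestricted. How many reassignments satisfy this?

3720

Let A_j be the event that the j-th constrained one is fixed. By inclusion-exclusion over the 2 events:
Σ_{j=0}^{2} (-1)^j C(2,j)(7-j)!
= C(2,0)·7! - C(2,1)·6! + C(2,2)·5!
= 5040 - 1440 + 120
= 3720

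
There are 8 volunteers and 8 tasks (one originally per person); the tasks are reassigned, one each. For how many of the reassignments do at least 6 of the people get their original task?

29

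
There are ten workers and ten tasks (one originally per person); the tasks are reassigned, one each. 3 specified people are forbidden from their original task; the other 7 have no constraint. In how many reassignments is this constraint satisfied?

2656080

Inclusion-exclusion on the 3 forbidden self-matches:
Σ_{j=0}^{3} (-1)^j C(3,j)(10-j)!
= C(3,0)·10! - C(3,1)·9! + C(3,2)·8! - C(3,3)·7!
= 3628800 - 1088640 + 120960 - 5040
= 2656080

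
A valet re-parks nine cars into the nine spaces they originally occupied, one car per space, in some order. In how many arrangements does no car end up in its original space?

133496

!9 is the nearest integer to 9!/e.
9! = 362880, and 362880/e ≈ 133496.09, so !9 = 133496.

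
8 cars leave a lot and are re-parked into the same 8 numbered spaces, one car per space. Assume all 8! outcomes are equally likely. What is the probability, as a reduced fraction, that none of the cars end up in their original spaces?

Favorable outcomes: !8 = 14833.
Total outcomes: 8! = 40320.
Probability = 14833/40320 = 2119/5760.

2119/5760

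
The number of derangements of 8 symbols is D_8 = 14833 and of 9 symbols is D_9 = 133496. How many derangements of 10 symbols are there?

D_10 = (10-1)·(D_9 + D_8) = 9·(133496 + 14833) = 9·148329 = 1334961.

1334961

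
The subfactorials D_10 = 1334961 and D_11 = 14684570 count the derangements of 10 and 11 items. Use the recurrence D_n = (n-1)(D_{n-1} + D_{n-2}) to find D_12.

D_12 = (12-1)·(D_11 + D_10) = 11·(14684570 + 1334961) = 11·16019531 = 176214841.

176214841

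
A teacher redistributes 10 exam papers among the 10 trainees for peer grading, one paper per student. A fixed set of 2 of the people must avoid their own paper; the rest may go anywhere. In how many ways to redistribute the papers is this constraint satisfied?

Let A_j be the event that the j-th constrained one is fixed. By inclusion-exclusion over the 2 events:
Σ_{j=0}^{2} (-1)^j C(2,j)(10-j)!
= C(2,0)·10! - C(2,1)·9! + C(2,2)·8!
= 3628800 - 725760 + 40320
= 2943360

2943360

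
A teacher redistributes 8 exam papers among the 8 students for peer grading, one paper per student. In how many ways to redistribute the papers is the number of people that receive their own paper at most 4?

# with exactly i fixed is C(8,i)·!(8-i); sum over i=0..4:
  i=0: C(8,0)·!8 = 1·14833 = 14833
  i=1: C(8,1)·!7 = 8·1854 = 14832
  i=2: C(8,2)·!6 = 28·265 = 7420
  i=3: C(8,3)·!5 = 56·44 = 2464
  i=4: C(8,4)·!4 = 70·9 = 630
Total = 40179.

40179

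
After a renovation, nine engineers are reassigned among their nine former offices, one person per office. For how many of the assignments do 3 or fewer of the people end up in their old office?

355997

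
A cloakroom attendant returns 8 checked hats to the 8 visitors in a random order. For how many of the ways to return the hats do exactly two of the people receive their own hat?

7420

Choose which 2 of the 8 are fixed: C(8,2) = 28.
The remaining 6 must be deranged: !6 = 265.
Total: 28 × 265 = 7420.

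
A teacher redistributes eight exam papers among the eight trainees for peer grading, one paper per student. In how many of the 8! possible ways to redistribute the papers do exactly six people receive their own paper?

Choose which 6 of the 8 are fixed: C(8,6) = 28.
The other 2 form a derangement: !2 = 1.
Total: 28 × 1 = 28.

28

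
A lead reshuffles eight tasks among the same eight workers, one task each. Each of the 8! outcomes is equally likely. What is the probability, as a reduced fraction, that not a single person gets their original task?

Favorable outcomes: !8 = 14833.
Total outcomes: 8! = 40320.
Probability = 14833/40320 = 2119/5760.

2119/5760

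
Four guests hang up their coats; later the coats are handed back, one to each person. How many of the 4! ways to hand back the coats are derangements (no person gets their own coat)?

9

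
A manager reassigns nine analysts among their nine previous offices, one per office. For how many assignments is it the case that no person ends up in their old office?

!9 is the nearest integer to 9!/e.
9! = 362880, and 362880/e ≈ 133496.09, so !9 = 133496.

133496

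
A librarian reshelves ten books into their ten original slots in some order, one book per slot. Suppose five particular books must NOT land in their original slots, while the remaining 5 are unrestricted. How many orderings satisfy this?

2170680

Inclusion-exclusion on the 5 forbidden self-matches:
Σ_{j=0}^{5} (-1)^j C(5,j)(10-j)!
= C(5,0)·10! - C(5,1)·9! + C(5,2)·8! - C(5,3)·7! + C(5,4)·6! - C(5,5)·5!
= 3628800 - 1814400 + 403200 - 50400 + 3600 - 120
= 2170680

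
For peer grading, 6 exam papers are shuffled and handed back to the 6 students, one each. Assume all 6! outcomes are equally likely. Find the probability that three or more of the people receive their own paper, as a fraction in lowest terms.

7/90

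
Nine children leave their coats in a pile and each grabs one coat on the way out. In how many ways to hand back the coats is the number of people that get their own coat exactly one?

Choose which one of the 9 is fixed: C(9,1) = 9.
The remaining 8 must be deranged: !8 = 14833.
Total: 9 × 14833 = 133497.

133497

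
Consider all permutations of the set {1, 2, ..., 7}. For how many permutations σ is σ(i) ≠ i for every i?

!7 is the nearest integer to 7!/e.
7! = 5040, and 5040/e ≈ 1854.11, so !7 = 1854.

1854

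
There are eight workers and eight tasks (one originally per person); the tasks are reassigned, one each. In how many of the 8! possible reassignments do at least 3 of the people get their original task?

# with exactly i fixed is C(8,i)·!(8-i); sum over i=3..8:
  i=3: C(8,3)·!5 = 56·44 = 2464
  i=4: C(8,4)·!4 = 70·9 = 630
  i=5: C(8,5)·!3 = 56·2 = 112
  i=6: C(8,6)·!2 = 28·1 = 28
  i=7: C(8,7)·!1 = 8·0 = 0
  i=8: C(8,8)·!0 = 1·1 = 1
Total = 3235.

3235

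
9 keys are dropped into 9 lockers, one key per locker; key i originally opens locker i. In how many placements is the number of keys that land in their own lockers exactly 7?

Choose which 7 of the 9 are fixed: C(9,7) = 36.
The other 2 form a derangement: !2 = 1.
Total: 36 × 1 = 36.

36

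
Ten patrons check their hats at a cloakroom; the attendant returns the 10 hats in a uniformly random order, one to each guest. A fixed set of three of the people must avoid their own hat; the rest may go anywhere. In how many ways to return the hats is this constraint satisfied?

2656080

Let A_j be the event that the j-th constrained one is fixed. By inclusion-exclusion over the 3 events:
Σ_{j=0}^{3} (-1)^j C(3,j)(10-j)!
= C(3,0)·10! - C(3,1)·9! + C(3,2)·8! - C(3,3)·7!
= 3628800 - 1088640 + 120960 - 5040
= 2656080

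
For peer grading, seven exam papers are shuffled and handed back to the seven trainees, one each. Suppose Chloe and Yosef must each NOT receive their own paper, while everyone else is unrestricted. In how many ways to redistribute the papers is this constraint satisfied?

3720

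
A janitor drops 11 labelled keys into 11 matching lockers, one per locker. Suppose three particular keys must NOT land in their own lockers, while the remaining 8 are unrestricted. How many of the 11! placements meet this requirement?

Let A_j be the event that the j-th constrained one is fixed. By inclusion-exclusion over the 3 events:
Σ_{j=0}^{3} (-1)^j C(3,j)(11-j)!
= C(3,0)·11! - C(3,1)·10! + C(3,2)·9! - C(3,3)·8!
= 39916800 - 10886400 + 1088640 - 40320
= 30078720

30078720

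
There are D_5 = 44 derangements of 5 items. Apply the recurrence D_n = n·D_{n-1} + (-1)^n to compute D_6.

D_6 = 6·44 + 1 = 265.

265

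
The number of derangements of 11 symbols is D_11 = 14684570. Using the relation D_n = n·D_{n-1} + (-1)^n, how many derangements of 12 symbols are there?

D_12 = 12·14684570 + 1 = 176214841.

176214841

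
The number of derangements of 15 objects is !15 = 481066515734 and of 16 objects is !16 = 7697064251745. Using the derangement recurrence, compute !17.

130850092279664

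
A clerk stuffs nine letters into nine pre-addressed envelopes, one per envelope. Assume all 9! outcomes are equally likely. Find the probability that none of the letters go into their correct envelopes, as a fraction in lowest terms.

16687/45360

Favorable outcomes: !9 = 133496.
Total outcomes: 9! = 362880.
Probability = 133496/362880 = 16687/45360.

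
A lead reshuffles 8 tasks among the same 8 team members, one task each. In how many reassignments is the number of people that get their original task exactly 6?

28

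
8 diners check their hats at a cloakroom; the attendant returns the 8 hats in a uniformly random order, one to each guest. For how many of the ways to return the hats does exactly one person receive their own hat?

Choose which one of the 8 is fixed: C(8,1) = 8.
The other 7 form a derangement: !7 = 1854.
Total: 8 × 1854 = 14832.

14832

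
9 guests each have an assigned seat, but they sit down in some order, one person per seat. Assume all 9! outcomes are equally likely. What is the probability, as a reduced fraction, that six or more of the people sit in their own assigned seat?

41/72576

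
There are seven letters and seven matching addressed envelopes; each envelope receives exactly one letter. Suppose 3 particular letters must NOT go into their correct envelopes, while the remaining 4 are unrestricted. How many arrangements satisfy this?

Inclusion-exclusion on the 3 forbidden self-matches:
Σ_{j=0}^{3} (-1)^j C(3,j)(7-j)!
= C(3,0)·7! - C(3,1)·6! + C(3,2)·5! - C(3,3)·4!
= 5040 - 2160 + 360 - 24
= 3216

3216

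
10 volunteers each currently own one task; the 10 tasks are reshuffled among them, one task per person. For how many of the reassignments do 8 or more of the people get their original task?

46

Sum C(10,i)·!(10-i) for i = 8..10:
  i=8: C(10,8)·!2 = 45·1 = 45
  i=9: C(10,9)·!1 = 10·0 = 0
  i=10: C(10,10)·!0 = 1·1 = 1
Total = 46.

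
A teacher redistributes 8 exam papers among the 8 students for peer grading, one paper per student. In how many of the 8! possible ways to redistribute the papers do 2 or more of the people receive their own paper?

# with exactly i fixed is C(8,i)·!(8-i); sum over i=2..8:
  i=2: C(8,2)·!6 = 28·265 = 7420
  i=3: C(8,3)·!5 = 56·44 = 2464
  i=4: C(8,4)·!4 = 70·9 = 630
  i=5: C(8,5)·!3 = 56·2 = 112
  i=6: C(8,6)·!2 = 28·1 = 28
  i=7: C(8,7)·!1 = 8·0 = 0
  i=8: C(8,8)·!0 = 1·1 = 1
Total = 10655.

10655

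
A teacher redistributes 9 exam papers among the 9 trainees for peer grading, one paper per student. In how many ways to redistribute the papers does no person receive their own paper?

Recurrence: !9 = 8·(!8 + !7).
!9 = 8·(14833 + 1854) = 8·16687 = 133496

133496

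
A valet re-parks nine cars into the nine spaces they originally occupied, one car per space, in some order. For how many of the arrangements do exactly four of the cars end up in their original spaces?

5544

Choose which 4 of the 9 are fixed: C(9,4) = 126.
The other 5 form a derangement: !5 = 44.
Total: 126 × 44 = 5544.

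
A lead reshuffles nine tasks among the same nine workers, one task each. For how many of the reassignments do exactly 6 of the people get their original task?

168

Choose which 6 of the 9 are fixed: C(9,6) = 84.
The other 3 form a derangement: !3 = 2.
Total: 84 × 2 = 168.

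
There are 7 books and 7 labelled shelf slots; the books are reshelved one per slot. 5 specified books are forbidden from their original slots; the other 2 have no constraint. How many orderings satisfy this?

Inclusion-exclusion on the 5 forbidden self-matches:
Σ_{j=0}^{5} (-1)^j C(5,j)(7-j)!
= C(5,0)·7! - C(5,1)·6! + C(5,2)·5! - C(5,3)·4! + C(5,4)·3! - C(5,5)·2!
= 5040 - 3600 + 1200 - 240 + 30 - 2
= 2428

2428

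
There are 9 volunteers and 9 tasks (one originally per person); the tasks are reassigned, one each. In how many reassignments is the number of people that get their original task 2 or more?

# with exactly i fixed is C(9,i)·!(9-i); sum over i=2..9:
  i=2: C(9,2)·!7 = 36·1854 = 66744
  i=3: C(9,3)·!6 = 84·265 = 22260
  i=4: C(9,4)·!5 = 126·44 = 5544
  i=5: C(9,5)·!4 = 126·9 = 1134
  i=6: C(9,6)·!3 = 84·2 = 168
  i=7: C(9,7)·!2 = 36·1 = 36
  i=8: C(9,8)·!1 = 9·0 = 0
  i=9: C(9,9)·!0 = 1·1 = 1
Total = 95887.

95887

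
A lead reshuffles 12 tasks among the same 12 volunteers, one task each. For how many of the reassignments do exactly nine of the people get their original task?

440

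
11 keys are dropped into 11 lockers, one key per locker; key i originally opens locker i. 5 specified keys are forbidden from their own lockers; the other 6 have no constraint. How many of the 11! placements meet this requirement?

25022880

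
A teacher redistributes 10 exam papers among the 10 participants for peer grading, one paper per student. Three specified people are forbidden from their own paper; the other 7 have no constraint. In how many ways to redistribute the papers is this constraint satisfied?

Let A_j be the event that the j-th constrained one is fixed. By inclusion-exclusion over the 3 events:
Σ_{j=0}^{3} (-1)^j C(3,j)(10-j)!
= C(3,0)·10! - C(3,1)·9! + C(3,2)·8! - C(3,3)·7!
= 3628800 - 1088640 + 120960 - 5040
= 2656080

2656080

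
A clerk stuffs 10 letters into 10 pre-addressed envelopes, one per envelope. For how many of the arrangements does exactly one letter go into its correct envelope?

1334960

Choose which one of the 10 is fixed: C(10,1) = 10.
The remaining 9 must be deranged: !9 = 133496.
Total: 10 × 133496 = 1334960.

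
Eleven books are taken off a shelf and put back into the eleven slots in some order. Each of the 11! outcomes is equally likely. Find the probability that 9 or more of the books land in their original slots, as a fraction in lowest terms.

1/712800

Favorable outcomes: Σ_{i≥9} C(11,i)·!(11-i) = 55·1 + 11·0 + 1·1 = 56.
Total outcomes: 11! = 39916800.
Probability = 56/39916800 = 1/712800.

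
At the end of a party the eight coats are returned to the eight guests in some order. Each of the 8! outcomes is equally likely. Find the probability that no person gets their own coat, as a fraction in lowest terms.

Favorable outcomes: !8 = 14833.
Total outcomes: 8! = 40320.
Probability = 14833/40320 = 2119/5760.

2119/5760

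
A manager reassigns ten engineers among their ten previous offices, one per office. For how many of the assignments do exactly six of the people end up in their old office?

1890

Pick the 6 fixed positions: C(10,6) = 210 ways.
The remaining 4 must be deranged: !4 = 9.
Total: 210 × 9 = 1890.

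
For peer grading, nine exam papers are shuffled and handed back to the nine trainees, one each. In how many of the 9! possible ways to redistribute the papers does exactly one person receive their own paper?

Pick the single fixed position: C(9,1) = 9 ways.
The other 8 form a derangement: !8 = 14833.
Total: 9 × 14833 = 133497.

133497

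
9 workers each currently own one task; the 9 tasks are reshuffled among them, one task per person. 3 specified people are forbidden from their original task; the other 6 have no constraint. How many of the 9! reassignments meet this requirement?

256320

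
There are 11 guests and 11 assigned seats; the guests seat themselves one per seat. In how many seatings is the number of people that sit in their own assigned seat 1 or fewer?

# with exactly i fixed is C(11,i)·!(11-i); sum over i=0..1:
  i=0: C(11,0)·!11 = 1·14684570 = 14684570
  i=1: C(11,1)·!10 = 11·1334961 = 14684571
Total = 29369141.

29369141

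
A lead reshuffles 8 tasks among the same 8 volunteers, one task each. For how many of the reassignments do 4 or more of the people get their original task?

771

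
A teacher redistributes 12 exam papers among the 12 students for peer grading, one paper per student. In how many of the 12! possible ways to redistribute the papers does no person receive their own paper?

176214841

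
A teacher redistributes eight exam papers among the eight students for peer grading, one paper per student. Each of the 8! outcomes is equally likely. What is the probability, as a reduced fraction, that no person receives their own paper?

Favorable outcomes: !8 = 14833.
Total outcomes: 8! = 40320.
Probability = 14833/40320 = 2119/5760.

2119/5760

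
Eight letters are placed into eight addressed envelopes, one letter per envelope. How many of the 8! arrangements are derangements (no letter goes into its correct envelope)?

!8 is the nearest integer to 8!/e.
8! = 40320, and 40320/e ≈ 14832.90, so !8 = 14833.

14833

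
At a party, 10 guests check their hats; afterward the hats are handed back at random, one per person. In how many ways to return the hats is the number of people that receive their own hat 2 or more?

# with exactly i fixed is C(10,i)·!(10-i); sum over i=2..10:
  i=2: C(10,2)·!8 = 45·14833 = 667485
  i=3: C(10,3)·!7 = 120·1854 = 222480
  i=4: C(10,4)·!6 = 210·265 = 55650
  i=5: C(10,5)·!5 = 252·44 = 11088
  i=6: C(10,6)·!4 = 210·9 = 1890
  i=7: C(10,7)·!3 = 120·2 = 240
  i=8: C(10,8)·!2 = 45·1 = 45
  i=9: C(10,9)·!1 = 10·0 = 0
  i=10: C(10,10)·!0 = 1·1 = 1
Total = 958879.

958879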